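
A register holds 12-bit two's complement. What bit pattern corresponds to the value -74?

|-74| = 74 = 000001001010 in 12 bits.
Invert the bits: 111110110101. Add 1: 111110110110.

111110110110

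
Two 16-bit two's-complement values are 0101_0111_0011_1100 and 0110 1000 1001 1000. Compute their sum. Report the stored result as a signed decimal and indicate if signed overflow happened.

-16428; overflow

0101_0111_0011_1100 → 0101011100111100 = 22332 (signed)
0110 1000 1001 1000 → 0110100010011000 = 26776 (signed)
  0101011100111100
+ 0110100010011000
= 1011111111010100
Result 1011111111010100: MSB = 1 → 49108 − 65536 = -16428.
Both addends are non-negative but the stored result is negative: signed overflow. The true value 22332 + 26776 = 49108 lies outside [-32768, 32767].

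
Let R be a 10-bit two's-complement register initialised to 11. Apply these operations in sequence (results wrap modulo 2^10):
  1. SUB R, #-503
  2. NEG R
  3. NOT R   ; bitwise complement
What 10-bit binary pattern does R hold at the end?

1000000001

Start: R = 11 = 0000001011.
R = 11 − (-503) = 514; wraps to -510 = 1000000010
R = −(-510) = 510 = 0111111110
R = NOT 0111111110 = 1000000001 = -511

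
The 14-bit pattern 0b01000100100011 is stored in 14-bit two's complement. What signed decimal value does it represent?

MSB is 0, so the value is non-negative: 01000100100011 = 4387.

4387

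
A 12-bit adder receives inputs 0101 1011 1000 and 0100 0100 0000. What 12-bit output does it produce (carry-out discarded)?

100111111000

  010110111000
+ 010001000000
= 100111111000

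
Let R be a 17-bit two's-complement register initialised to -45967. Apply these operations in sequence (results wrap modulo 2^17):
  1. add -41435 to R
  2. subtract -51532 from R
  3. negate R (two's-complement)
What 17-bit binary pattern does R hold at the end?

Start: R = -45967 = 10100110001110001.
R = -45967 + (-41435) = -87402; wraps to 43670 = 01010101010010110
R = 43670 − (-51532) = 95202; wraps to -35870 = 10111001111100010
R = −(-35870) = 35870 = 01000110000011110

01000110000011110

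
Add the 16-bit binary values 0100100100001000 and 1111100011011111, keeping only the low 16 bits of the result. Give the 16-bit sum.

  0100100100001000
+ 1111100011011111
= 0100000111100111  (discard carry-out 1)

0100000111100111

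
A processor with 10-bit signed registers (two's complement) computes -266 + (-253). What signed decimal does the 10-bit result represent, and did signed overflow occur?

505; overflow

-266 → 1011110110
-253 → 1100000011
  1011110110
+ 1100000011
= 0111111001  (discard carry-out 1)
Result 0111111001: MSB = 0 → value 505.
Both addends are negative but the stored result is non-negative: signed overflow. The true value -266 + (-253) = -519 lies outside [-512, 511].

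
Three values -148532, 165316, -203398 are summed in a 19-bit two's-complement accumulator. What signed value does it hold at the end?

-186614

-148532 + 165316 = 16784 (0000100000110010000)
16784 + (-203398) = -186614 (1010010011100001010)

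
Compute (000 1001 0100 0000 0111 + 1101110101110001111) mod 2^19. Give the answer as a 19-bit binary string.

  0001001010000000111
+ 1101110101110001111
= 1110111111110010110

1110111111110010110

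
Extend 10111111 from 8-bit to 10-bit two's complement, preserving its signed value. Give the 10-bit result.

MSB of 10111111 is 1; replicate it into the new high bits.
11|10111111 → 1110111111 (still -65).

1110111111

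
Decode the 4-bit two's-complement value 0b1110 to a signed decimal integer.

MSB is 1, so the value is negative.
Unsigned reading: 14. Subtract 2^4 = 16: 14 − 16 = -2.

-2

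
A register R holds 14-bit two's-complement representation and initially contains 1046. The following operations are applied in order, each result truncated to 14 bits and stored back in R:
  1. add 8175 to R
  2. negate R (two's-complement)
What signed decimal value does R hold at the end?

7163

Start: R = 1046 = 00010000010110.
R = 1046 + 8175 = 9221; wraps to -7163 = 10010000000101
R = −(-7163) = 7163 = 01101111111011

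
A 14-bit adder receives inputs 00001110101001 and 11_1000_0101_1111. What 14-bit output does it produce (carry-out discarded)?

11110000001000

  00001110101001
+ 11100001011111
= 11110000001000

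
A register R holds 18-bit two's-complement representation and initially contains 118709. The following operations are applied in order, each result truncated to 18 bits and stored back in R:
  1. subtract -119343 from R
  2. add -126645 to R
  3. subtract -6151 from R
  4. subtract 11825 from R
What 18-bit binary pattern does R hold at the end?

011001110100000101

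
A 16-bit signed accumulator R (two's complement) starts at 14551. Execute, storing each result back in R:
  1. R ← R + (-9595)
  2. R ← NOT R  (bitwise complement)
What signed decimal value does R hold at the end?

-4957

Start: R = 14551 = 0011100011010111.
R = 14551 + (-9595) = 4956 = 0001001101011100
R = NOT 0001001101011100 = 1110110010100011 = -4957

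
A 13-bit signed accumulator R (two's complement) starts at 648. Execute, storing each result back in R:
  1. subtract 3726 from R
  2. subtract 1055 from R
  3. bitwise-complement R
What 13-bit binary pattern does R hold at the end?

1000000100100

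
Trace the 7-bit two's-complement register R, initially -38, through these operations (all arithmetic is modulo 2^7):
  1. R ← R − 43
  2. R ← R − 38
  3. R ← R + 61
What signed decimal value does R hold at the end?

-58

Start: R = -38 = 1011010.
R = -38 − 43 = -81; wraps to 47 = 0101111
R = 47 − 38 = 9 = 0001001
R = 9 + 61 = 70; wraps to -58 = 1000110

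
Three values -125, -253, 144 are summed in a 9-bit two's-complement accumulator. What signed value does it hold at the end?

-234

-125 + (-253) = -378 → wraps to 134 (010000110)
134 + 144 = 278 → wraps to -234 (100010110)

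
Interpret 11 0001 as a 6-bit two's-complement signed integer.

-15

MSB is 1, so the value is negative.
Unsigned reading: 49. Subtract 2^6 = 64: 49 − 64 = -15.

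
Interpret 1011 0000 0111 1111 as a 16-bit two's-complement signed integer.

MSB is 1, so the value is negative.
Invert: 0100111110000000. Add 1: 0100111110000001 = 20353. So the value is −20353.

-20353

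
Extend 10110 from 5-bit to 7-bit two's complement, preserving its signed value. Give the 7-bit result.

MSB of 10110 is 1; replicate it into the new high bits.
11|10110 → 1110110 (still -10).

1110110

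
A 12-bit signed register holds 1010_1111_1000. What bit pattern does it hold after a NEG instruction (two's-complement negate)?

Invert: 010100000111. Add 1: 010100001000.
Check: 101011111000 = -1288, 010100001000 = 1288.

010100001000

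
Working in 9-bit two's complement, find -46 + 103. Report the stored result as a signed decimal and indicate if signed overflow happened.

57; no overflow

-46 → 111010010
103 → 001100111
  111010010
+ 001100111
= 000111001  (discard carry-out 1)
Result 000111001: MSB = 0 → value 57.
Addends have opposite signs, so signed overflow cannot occur.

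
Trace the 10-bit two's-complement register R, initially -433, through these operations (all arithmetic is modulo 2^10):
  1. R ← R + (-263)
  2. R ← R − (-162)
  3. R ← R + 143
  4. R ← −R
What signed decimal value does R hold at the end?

391

Start: R = -433 = 1001001111.
R = -433 + (-263) = -696; wraps to 328 = 0101001000
R = 328 − (-162) = 490 = 0111101010
R = 490 + 143 = 633; wraps to -391 = 1001111001
R = −(-391) = 391 = 0110000111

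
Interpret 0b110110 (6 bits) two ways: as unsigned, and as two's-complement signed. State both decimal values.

Unsigned: 110110 = 54.
Signed: MSB=1 → 54 − 64 = -10.

unsigned = 54, signed = -10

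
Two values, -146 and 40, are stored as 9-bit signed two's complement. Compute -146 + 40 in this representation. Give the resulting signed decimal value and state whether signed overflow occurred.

-106; no overflow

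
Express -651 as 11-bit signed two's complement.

|-651| = 651 = 01010001011 in 11 bits.
Invert the bits: 10101110100. Add 1: 10101110101.
Check: 10101110101 reads as 1397 − 2048 = -651.

10101110101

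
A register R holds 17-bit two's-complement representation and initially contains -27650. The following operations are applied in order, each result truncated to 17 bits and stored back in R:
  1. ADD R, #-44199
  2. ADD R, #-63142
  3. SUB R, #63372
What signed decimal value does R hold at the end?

63781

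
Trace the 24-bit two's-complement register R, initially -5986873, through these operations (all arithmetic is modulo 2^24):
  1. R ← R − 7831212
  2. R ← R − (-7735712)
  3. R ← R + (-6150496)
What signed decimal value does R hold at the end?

Start: R = -5986873 = 101001001010010111000111.
R = -5986873 − 7831212 = -13818085; wraps to 2959131 = 001011010010011100011011
R = 2959131 − (-7735712) = 10694843; wraps to -6082373 = 101000110011000010111011
R = -6082373 + (-6150496) = -12232869; wraps to 4544347 = 010001010101011101011011

4544347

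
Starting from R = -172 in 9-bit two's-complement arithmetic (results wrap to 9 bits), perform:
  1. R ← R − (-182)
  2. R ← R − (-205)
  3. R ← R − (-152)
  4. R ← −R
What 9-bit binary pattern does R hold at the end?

Start: R = -172 = 101010100.
R = -172 − (-182) = 10 = 000001010
R = 10 − (-205) = 215 = 011010111
R = 215 − (-152) = 367; wraps to -145 = 101101111
R = −(-145) = 145 = 010010001

010010001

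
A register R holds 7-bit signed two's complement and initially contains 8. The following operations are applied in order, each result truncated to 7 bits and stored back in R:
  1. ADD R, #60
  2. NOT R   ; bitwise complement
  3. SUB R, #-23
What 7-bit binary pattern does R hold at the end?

Start: R = 8 = 0001000.
R = 8 + 60 = 68; wraps to -60 = 1000100
R = NOT 1000100 = 0111011 = 59
R = 59 − (-23) = 82; wraps to -46 = 1010010

1010010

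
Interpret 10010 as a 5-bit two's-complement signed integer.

-14

MSB is 1, so the value is negative.
Invert: 01101. Add 1: 01110 = 14. So the value is −14.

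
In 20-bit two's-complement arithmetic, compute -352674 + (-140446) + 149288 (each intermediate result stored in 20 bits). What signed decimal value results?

-352674 + (-140446) = -493120 (10000111100111000000)
-493120 + 149288 = -343832 (10101100000011101000)

-343832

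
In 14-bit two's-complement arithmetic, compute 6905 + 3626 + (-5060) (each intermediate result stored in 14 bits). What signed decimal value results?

6905 + 3626 = 10531 → wraps to -5853 (10100100100011)
-5853 + (-5060) = -10913 → wraps to 5471 (01010101011111)

5471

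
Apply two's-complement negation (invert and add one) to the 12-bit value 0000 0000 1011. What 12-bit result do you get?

111111110101

Invert: 111111110100. Add 1: 111111110101.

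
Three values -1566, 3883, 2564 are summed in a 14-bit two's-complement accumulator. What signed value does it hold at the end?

-1566 + 3883 = 2317 (00100100001101)
2317 + 2564 = 4881 (01001100010001)

4881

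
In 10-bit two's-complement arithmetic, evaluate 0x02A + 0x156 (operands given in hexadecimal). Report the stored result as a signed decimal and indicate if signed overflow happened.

0x02A = 0000101010 = 42 (signed)
0x156 = 0101010110 = 342 (signed)
  0000101010
+ 0101010110
= 0110000000
Result 0110000000: MSB = 0 → value 384.
Both addends are non-negative and so is the stored result: no signed overflow.

384; no overflow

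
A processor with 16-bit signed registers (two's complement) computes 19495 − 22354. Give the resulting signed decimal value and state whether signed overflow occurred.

-2859; no overflow

19495 → 0100110000100111
22354 → 0101011101010010
Subtract via negate-and-add: invert 0101011101010010 + 1 = 1010100010101110 (i.e. -22354).
  0100110000100111
+ 1010100010101110
= 1111010011010101
Result 1111010011010101: MSB = 1 → 62677 − 65536 = -2859.
Addends (after negating the subtrahend) have opposite signs, so signed overflow cannot occur.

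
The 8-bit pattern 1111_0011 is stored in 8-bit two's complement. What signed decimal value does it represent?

-13

MSB is 1, so the value is negative.
Invert: 00001100. Add 1: 00001101 = 13. So the value is −13.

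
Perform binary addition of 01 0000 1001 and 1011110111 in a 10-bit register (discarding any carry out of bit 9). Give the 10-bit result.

0000000000

  0100001001
+ 1011110111
= 0000000000  (discard carry-out 1)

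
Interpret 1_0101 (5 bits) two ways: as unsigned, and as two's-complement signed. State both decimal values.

unsigned = 21, signed = -11

Unsigned: 10101 = 21.
Signed: MSB=1 → 21 − 32 = -11.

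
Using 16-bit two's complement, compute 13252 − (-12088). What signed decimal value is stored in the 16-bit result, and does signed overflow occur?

25340; no overflow

13252 → 0011001111000100
-12088 → 1101000011001000
Subtract via negate-and-add: invert 1101000011001000 + 1 = 0010111100111000 (i.e. 12088).
  0011001111000100
+ 0010111100111000
= 0110001011111100
Result 0110001011111100: MSB = 0 → value 25340.
Both addends (after negating the subtrahend) are non-negative and so is the stored result: no signed overflow.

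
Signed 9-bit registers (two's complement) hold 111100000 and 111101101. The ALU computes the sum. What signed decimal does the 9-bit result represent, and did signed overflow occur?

-51; no overflow

111100000 = -32 (signed)
111101101 = -19 (signed)
  111100000
+ 111101101
= 111001101  (discard carry-out 1)
Result 111001101: MSB = 1 → 461 − 512 = -51.
Both addends are negative and so is the stored result: no signed overflow.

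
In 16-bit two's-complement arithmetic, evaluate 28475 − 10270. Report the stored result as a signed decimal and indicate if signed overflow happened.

28475 → 0110111100111011
10270 → 0010100000011110
Subtract via negate-and-add: invert 0010100000011110 + 1 = 1101011111100010 (i.e. -10270).
  0110111100111011
+ 1101011111100010
= 0100011100011101  (discard carry-out 1)
Result 0100011100011101: MSB = 0 → value 18205.
Addends (after negating the subtrahend) have opposite signs, so signed overflow cannot occur.

18205; no overflow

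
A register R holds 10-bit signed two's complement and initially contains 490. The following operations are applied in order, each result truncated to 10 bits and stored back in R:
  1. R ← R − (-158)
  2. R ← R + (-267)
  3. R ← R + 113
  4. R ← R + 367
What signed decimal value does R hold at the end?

Start: R = 490 = 0111101010.
R = 490 − (-158) = 648; wraps to -376 = 1010001000
R = -376 + (-267) = -643; wraps to 381 = 0101111101
R = 381 + 113 = 494 = 0111101110
R = 494 + 367 = 861; wraps to -163 = 1101011101

-163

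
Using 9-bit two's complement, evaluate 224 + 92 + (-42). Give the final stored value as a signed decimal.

-238

224 + 92 = 316 → wraps to -196 (100111100)
-196 + (-42) = -238 (100010010)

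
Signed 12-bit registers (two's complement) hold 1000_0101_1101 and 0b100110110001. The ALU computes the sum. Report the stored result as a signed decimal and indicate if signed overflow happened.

526; overflow

1000_0101_1101 → 100001011101 = -1955 (signed)
0b100110110001 → 100110110001 = -1615 (signed)
  100001011101
+ 100110110001
= 001000001110  (discard carry-out 1)
Result 001000001110: MSB = 0 → value 526.
Both addends are negative but the stored result is non-negative: signed overflow. The true value -1955 + (-1615) = -3570 lies outside [-2048, 2047].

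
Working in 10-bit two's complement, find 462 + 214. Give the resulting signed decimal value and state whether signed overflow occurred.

-348; overflow

462 → 0111001110
214 → 0011010110
  0111001110
+ 0011010110
= 1010100100
Result 1010100100: MSB = 1 → 676 − 1024 = -348.
Both addends are non-negative but the stored result is negative: signed overflow. The true value 462 + 214 = 676 lies outside [-512, 511].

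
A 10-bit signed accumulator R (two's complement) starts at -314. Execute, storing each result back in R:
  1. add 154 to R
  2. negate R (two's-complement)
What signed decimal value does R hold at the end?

Start: R = -314 = 1011000110.
R = -314 + 154 = -160 = 1101100000
R = −(-160) = 160 = 0010100000

160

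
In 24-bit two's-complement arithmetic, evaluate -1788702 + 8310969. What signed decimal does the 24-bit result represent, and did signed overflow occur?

-1788702 → 111001001011010011100010
8310969 → 011111101101000010111001
  111001001011010011100010
+ 011111101101000010111001
= 011000111000010110011011  (discard carry-out 1)
Result 011000111000010110011011: MSB = 0 → value 6522267.
Addends have opposite signs, so signed overflow cannot occur.

6522267; no overflow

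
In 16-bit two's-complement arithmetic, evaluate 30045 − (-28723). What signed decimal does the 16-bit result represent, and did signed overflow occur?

-6768; overflow

30045 → 0111010101011101
-28723 → 1000111111001101
Subtract via negate-and-add: invert 1000111111001101 + 1 = 0111000000110011 (i.e. 28723).
  0111010101011101
+ 0111000000110011
= 1110010110010000
Result 1110010110010000: MSB = 1 → 58768 − 65536 = -6768.
Both addends (after negating the subtrahend) are non-negative but the stored result is negative: signed overflow. The true value 30045 − (-28723) = 58768 lies outside [-32768, 32767].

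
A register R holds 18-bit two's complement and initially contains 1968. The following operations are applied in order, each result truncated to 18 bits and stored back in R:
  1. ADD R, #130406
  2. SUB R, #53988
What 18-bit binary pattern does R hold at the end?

010011001000110010

Start: R = 1968 = 000000011110110000.
R = 1968 + 130406 = 132374; wraps to -129770 = 100000010100010110
R = -129770 − 53988 = -183758; wraps to 78386 = 010011001000110010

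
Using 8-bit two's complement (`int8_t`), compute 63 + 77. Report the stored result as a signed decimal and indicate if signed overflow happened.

-116; overflow

63 → 00111111
77 → 01001101
  00111111
+ 01001101
= 10001100
Result 10001100: MSB = 1 → 140 − 256 = -116.
Both addends are non-negative but the stored result is negative: signed overflow. The true value 63 + 77 = 140 lies outside [-128, 127].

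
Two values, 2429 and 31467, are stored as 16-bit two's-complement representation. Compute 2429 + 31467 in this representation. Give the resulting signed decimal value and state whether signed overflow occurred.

-31640; overflow

2429 → 0000100101111101
31467 → 0111101011101011
  0000100101111101
+ 0111101011101011
= 1000010001101000
Result 1000010001101000: MSB = 1 → 33896 − 65536 = -31640.
Both addends are non-negative but the stored result is negative: signed overflow. The true value 2429 + 31467 = 33896 lies outside [-32768, 32767].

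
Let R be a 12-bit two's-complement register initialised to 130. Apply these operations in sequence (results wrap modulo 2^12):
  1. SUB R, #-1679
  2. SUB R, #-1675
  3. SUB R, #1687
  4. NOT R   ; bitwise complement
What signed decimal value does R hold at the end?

Start: R = 130 = 000010000010.
R = 130 − (-1679) = 1809 = 011100010001
R = 1809 − (-1675) = 3484; wraps to -612 = 110110011100
R = -612 − 1687 = -2299; wraps to 1797 = 011100000101
R = NOT 011100000101 = 100011111010 = -1798

-1798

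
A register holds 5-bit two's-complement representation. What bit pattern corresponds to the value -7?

11001

|-7| = 7 = 00111 in 5 bits.
Invert the bits: 11000. Add 1: 11001.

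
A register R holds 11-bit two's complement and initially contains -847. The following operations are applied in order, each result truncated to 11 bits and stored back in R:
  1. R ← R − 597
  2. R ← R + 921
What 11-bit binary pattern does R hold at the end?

Start: R = -847 = 10010110001.
R = -847 − 597 = -1444; wraps to 604 = 01001011100
R = 604 + 921 = 1525; wraps to -523 = 10111110101

10111110101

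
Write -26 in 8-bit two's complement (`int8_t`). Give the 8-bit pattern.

11100110

|-26| = 26 = 00011010 in 8 bits.
Invert the bits: 11100101. Add 1: 11100110.
Check: 11100110 reads as 230 − 256 = -26.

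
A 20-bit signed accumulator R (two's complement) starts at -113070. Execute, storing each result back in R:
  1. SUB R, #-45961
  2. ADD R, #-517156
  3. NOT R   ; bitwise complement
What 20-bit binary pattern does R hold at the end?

Start: R = -113070 = 11100100011001010010.
R = -113070 − (-45961) = -67109 = 11101111100111011011
R = -67109 + (-517156) = -584265; wraps to 464311 = 01110001010110110111
R = NOT 01110001010110110111 = 10001110101001001000 = -464312

10001110101001001000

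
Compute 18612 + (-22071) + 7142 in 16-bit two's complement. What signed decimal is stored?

18612 + (-22071) = -3459 (1111001001111101)
-3459 + 7142 = 3683 (0000111001100011)

3683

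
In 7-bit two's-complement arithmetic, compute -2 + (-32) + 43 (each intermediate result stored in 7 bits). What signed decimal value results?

9

-2 + (-32) = -34 (1011110)
-34 + 43 = 9 (0001001)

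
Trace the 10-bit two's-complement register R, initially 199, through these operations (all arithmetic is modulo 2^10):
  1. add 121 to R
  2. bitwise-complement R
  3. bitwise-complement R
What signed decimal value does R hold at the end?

320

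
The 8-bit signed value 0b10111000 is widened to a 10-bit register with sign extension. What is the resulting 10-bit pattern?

MSB of 10111000 is 1; replicate it into the new high bits.
11|10111000 → 1110111000 (still -72).

1110111000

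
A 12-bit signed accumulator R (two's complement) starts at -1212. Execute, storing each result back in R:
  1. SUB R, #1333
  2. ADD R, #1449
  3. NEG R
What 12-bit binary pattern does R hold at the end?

010001001000

Start: R = -1212 = 101101000100.
R = -1212 − 1333 = -2545; wraps to 1551 = 011000001111
R = 1551 + 1449 = 3000; wraps to -1096 = 101110111000
R = −(-1096) = 1096 = 010001001000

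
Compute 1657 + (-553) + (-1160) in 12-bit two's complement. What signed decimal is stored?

-56

1657 + (-553) = 1104 (010001010000)
1104 + (-1160) = -56 (111111001000)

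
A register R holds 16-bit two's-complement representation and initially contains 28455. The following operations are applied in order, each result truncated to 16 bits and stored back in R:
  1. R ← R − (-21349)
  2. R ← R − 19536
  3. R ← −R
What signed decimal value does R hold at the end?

Start: R = 28455 = 0110111100100111.
R = 28455 − (-21349) = 49804; wraps to -15732 = 1100001010001100
R = -15732 − 19536 = -35268; wraps to 30268 = 0111011000111100
R = −(30268) = -30268 = 1000100111000100

-30268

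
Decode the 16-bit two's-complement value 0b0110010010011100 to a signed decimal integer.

MSB is 0, so the value is non-negative: 0110010010011100 = 25756.

25756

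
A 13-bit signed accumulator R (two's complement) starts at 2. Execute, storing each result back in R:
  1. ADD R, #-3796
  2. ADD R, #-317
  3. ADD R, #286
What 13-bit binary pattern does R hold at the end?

Start: R = 2 = 0000000000010.
R = 2 + (-3796) = -3794 = 1000100101110
R = -3794 + (-317) = -4111; wraps to 4081 = 0111111110001
R = 4081 + 286 = 4367; wraps to -3825 = 1000100001111

1000100001111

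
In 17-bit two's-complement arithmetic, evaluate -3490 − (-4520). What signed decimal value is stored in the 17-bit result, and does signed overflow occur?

-3490 → 11111001001011110
-4520 → 11110111001011000
Subtract via negate-and-add: invert 11110111001011000 + 1 = 00001000110101000 (i.e. 4520).
  11111001001011110
+ 00001000110101000
= 00000010000000110  (discard carry-out 1)
Result 00000010000000110: MSB = 0 → value 1030.
Addends (after negating the subtrahend) have opposite signs, so signed overflow cannot occur.

1030; no overflow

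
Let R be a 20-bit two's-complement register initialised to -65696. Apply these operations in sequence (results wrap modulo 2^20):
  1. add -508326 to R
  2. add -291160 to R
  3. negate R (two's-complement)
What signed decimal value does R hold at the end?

Start: R = -65696 = 11101111111101100000.
R = -65696 + (-508326) = -574022; wraps to 474554 = 01110011110110111010
R = 474554 + (-291160) = 183394 = 00101100110001100010
R = −(183394) = -183394 = 11010011001110011110

-183394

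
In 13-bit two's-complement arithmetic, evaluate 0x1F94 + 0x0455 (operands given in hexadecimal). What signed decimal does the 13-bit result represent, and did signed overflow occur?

1001; no overflow

0x1F94 = 1111110010100 = -108 (signed)
0x0455 = 0010001010101 = 1109 (signed)
  1111110010100
+ 0010001010101
= 0001111101001  (discard carry-out 1)
Result 0001111101001: MSB = 0 → value 1001.
Addends have opposite signs, so signed overflow cannot occur.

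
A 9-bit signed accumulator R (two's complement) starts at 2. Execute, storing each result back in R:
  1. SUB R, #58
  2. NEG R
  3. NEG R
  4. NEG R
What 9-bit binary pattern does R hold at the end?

Start: R = 2 = 000000010.
R = 2 − 58 = -56 = 111001000
R = −(-56) = 56 = 000111000
R = −(56) = -56 = 111001000
R = −(-56) = 56 = 000111000

000111000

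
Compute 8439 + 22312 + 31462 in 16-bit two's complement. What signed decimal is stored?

8439 + 22312 = 30751 (0111100000011111)
30751 + 31462 = 62213 → wraps to -3323 (1111001100000101)

-3323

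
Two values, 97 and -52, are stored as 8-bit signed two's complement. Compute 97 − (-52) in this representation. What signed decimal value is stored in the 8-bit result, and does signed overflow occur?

-107; overflow

97 → 01100001
-52 → 11001100
Subtract via negate-and-add: invert 11001100 + 1 = 00110100 (i.e. 52).
  01100001
+ 00110100
= 10010101
Result 10010101: MSB = 1 → 149 − 256 = -107.
Both addends (after negating the subtrahend) are non-negative but the stored result is negative: signed overflow. The true value 97 − (-52) = 149 lies outside [-128, 127].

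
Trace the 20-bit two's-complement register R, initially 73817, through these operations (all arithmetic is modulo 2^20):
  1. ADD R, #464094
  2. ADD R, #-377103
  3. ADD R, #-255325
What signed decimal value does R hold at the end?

Start: R = 73817 = 00010010000001011001.
R = 73817 + 464094 = 537911; wraps to -510665 = 10000011010100110111
R = -510665 + (-377103) = -887768; wraps to 160808 = 00100111010000101000
R = 160808 + (-255325) = -94517 = 11101000111011001011

-94517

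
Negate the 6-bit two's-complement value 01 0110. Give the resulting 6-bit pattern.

101010

Invert: 101001. Add 1: 101010.
Check: 010110 = 22, 101010 = -22.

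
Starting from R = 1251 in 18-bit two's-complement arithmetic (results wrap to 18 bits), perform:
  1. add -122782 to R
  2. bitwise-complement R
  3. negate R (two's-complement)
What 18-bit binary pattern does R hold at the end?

100010010101000110

Start: R = 1251 = 000000010011100011.
R = 1251 + (-122782) = -121531 = 100010010101000101
R = NOT 100010010101000101 = 011101101010111010 = 121530
R = −(121530) = -121530 = 100010010101000110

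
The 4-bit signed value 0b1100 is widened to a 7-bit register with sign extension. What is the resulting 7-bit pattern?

MSB of 1100 is 1; replicate it into the new high bits.
111|1100 → 1111100 (still -4).

1111100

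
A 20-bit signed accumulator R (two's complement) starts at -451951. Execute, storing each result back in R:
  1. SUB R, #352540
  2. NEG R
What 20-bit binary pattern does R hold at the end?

Start: R = -451951 = 10010001101010010001.
R = -451951 − 352540 = -804491; wraps to 244085 = 00111011100101110101
R = −(244085) = -244085 = 11000100011010001011

11000100011010001011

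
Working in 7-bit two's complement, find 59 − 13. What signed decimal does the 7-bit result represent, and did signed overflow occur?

46; no overflow

59 → 0111011
13 → 0001101
Subtract via negate-and-add: invert 0001101 + 1 = 1110011 (i.e. -13).
  0111011
+ 1110011
= 0101110  (discard carry-out 1)
Result 0101110: MSB = 0 → value 46.
Addends (after negating the subtrahend) have opposite signs, so signed overflow cannot occur.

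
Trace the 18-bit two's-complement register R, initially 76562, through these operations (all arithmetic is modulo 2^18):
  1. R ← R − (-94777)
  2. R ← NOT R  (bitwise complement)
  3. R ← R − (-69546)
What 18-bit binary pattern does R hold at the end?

Start: R = 76562 = 010010101100010010.
R = 76562 − (-94777) = 171339; wraps to -90805 = 101001110101001011
R = NOT 101001110101001011 = 010110001010110100 = 90804
R = 90804 − (-69546) = 160350; wraps to -101794 = 100111001001011110

100111001001011110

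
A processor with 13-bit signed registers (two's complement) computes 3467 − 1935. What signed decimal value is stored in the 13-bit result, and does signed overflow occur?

1532; no overflow

3467 → 0110110001011
1935 → 0011110001111
Subtract via negate-and-add: invert 0011110001111 + 1 = 1100001110001 (i.e. -1935).
  0110110001011
+ 1100001110001
= 0010111111100  (discard carry-out 1)
Result 0010111111100: MSB = 0 → value 1532.
Addends (after negating the subtrahend) have opposite signs, so signed overflow cannot occur.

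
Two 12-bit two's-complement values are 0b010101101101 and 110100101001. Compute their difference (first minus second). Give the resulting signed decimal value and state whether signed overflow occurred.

-1980; overflow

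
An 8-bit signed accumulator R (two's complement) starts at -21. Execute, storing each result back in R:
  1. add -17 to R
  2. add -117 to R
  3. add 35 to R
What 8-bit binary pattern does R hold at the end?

Start: R = -21 = 11101011.
R = -21 + (-17) = -38 = 11011010
R = -38 + (-117) = -155; wraps to 101 = 01100101
R = 101 + 35 = 136; wraps to -120 = 10001000

10001000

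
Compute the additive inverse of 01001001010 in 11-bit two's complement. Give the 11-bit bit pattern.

10110110110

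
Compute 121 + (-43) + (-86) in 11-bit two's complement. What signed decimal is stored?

121 + (-43) = 78 (00001001110)
78 + (-86) = -8 (11111111000)

-8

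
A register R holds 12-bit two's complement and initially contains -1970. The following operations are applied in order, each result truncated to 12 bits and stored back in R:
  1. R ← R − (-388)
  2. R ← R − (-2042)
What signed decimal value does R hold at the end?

460

Start: R = -1970 = 100001001110.
R = -1970 − (-388) = -1582 = 100111010010
R = -1582 − (-2042) = 460 = 000111001100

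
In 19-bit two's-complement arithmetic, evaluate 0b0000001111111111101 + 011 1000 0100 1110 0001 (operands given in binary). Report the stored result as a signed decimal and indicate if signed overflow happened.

0b0000001111111111101 → 0000001111111111101 = 8189 (signed)
011 1000 0100 1110 0001 → 0111000010011100001 = 230625 (signed)
  0000001111111111101
+ 0111000010011100001
= 0111010010011011110
Result 0111010010011011110: MSB = 0 → value 238814.
Both addends are non-negative and so is the stored result: no signed overflow.

238814; no overflow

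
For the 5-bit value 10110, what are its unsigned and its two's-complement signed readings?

Unsigned: 10110 = 22.
Signed: MSB=1 → 22 − 32 = -10.

unsigned = 22, signed = -10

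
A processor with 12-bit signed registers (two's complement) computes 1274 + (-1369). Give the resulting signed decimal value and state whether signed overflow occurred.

-95; no overflow

1274 → 010011111010
-1369 → 101010100111
  010011111010
+ 101010100111
= 111110100001
Result 111110100001: MSB = 1 → 4001 − 4096 = -95.
Addends have opposite signs, so signed overflow cannot occur.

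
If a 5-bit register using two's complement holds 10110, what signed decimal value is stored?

MSB is 1, so the value is negative.
Invert: 01001. Add 1: 01010 = 10. So the value is −10.

-10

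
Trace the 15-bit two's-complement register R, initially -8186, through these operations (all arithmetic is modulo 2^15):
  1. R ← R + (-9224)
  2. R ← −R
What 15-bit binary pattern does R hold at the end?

100010000000010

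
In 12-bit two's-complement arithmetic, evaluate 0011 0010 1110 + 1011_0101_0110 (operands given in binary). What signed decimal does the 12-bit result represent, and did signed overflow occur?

-380; no overflow

0011 0010 1110 → 001100101110 = 814 (signed)
1011_0101_0110 → 101101010110 = -1194 (signed)
  001100101110
+ 101101010110
= 111010000100
Result 111010000100: MSB = 1 → 3716 − 4096 = -380.
Addends have opposite signs, so signed overflow cannot occur.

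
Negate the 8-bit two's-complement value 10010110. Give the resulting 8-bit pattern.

01101010

Invert: 01101001. Add 1: 01101010.
Check: 10010110 = -106, 01101010 = 106.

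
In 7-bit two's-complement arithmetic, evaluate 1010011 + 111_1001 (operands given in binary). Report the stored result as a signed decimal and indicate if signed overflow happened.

-52; no overflow

1010011 = -45 (signed)
111_1001 → 1111001 = -7 (signed)
  1010011
+ 1111001
= 1001100  (discard carry-out 1)
Result 1001100: MSB = 1 → 76 − 128 = -52.
Both addends are negative and so is the stored result: no signed overflow.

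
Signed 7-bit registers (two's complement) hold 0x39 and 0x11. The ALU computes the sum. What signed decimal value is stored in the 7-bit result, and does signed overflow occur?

-54; overflow

0x39 = 0111001 = 57 (signed)
0x11 = 0010001 = 17 (signed)
  0111001
+ 0010001
= 1001010
Result 1001010: MSB = 1 → 74 − 128 = -54.
Both addends are non-negative but the stored result is negative: signed overflow. The true value 57 + 17 = 74 lies outside [-64, 63].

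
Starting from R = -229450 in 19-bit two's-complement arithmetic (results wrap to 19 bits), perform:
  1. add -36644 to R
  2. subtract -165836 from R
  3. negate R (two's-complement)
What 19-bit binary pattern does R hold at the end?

0011000011110100010

Start: R = -229450 = 1000111111110110110.
R = -229450 + (-36644) = -266094; wraps to 258194 = 0111111000010010010
R = 258194 − (-165836) = 424030; wraps to -100258 = 1100111100001011110
R = −(-100258) = 100258 = 0011000011110100010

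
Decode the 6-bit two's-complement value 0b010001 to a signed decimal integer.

17

MSB is 0, so the value is non-negative: 010001 = 17.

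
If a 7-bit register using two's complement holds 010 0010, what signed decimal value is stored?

MSB is 0, so the value is non-negative: 0100010 = 34.

34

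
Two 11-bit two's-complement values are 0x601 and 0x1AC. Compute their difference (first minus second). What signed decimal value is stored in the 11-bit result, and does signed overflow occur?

0x601 = 11000000001 = -511 (signed)
0x1AC = 00110101100 = 428 (signed)
Subtract via negate-and-add: invert 00110101100 + 1 = 11001010100 (i.e. -428).
  11000000001
+ 11001010100
= 10001010101  (discard carry-out 1)
Result 10001010101: MSB = 1 → 1109 − 2048 = -939.
Both addends (after negating the subtrahend) are negative and so is the stored result: no signed overflow.

-939; no overflow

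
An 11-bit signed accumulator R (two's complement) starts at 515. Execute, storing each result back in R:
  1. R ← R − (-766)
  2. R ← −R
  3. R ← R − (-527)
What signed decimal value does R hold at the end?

-754

Start: R = 515 = 01000000011.
R = 515 − (-766) = 1281; wraps to -767 = 10100000001
R = −(-767) = 767 = 01011111111
R = 767 − (-527) = 1294; wraps to -754 = 10100001110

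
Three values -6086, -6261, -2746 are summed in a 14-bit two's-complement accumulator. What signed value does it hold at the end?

1291

-6086 + (-6261) = -12347 → wraps to 4037 (00111111000101)
4037 + (-2746) = 1291 (00010100001011)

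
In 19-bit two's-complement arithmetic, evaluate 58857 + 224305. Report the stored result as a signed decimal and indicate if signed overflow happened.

-241126; overflow

58857 → 0001110010111101001
224305 → 0110110110000110001
  0001110010111101001
+ 0110110110000110001
= 1000101001000011010
Result 1000101001000011010: MSB = 1 → 283162 − 524288 = -241126.
Both addends are non-negative but the stored result is negative: signed overflow. The true value 58857 + 224305 = 283162 lies outside [-262144, 262143].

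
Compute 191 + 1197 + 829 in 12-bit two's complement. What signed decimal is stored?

191 + 1197 = 1388 (010101101100)
1388 + 829 = 2217 → wraps to -1879 (100010101001)

-1879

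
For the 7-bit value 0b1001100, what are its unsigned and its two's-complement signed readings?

Unsigned: 1001100 = 76.
Signed: MSB=1 → 76 − 128 = -52.

unsigned = 76, signed = -52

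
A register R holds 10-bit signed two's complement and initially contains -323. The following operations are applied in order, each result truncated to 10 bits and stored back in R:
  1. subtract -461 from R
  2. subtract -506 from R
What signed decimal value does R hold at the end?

-380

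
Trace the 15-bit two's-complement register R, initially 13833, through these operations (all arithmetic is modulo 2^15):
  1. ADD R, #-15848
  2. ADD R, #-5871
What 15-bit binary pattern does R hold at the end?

110000100110010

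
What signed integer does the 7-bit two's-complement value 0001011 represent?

MSB is 0, so the value is non-negative: 0001011 = 11.

11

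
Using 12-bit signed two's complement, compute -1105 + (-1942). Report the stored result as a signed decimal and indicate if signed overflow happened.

-1105 → 101110101111
-1942 → 100001101010
  101110101111
+ 100001101010
= 010000011001  (discard carry-out 1)
Result 010000011001: MSB = 0 → value 1049.
Both addends are negative but the stored result is non-negative: signed overflow. The true value -1105 + (-1942) = -3047 lies outside [-2048, 2047].

1049; overflow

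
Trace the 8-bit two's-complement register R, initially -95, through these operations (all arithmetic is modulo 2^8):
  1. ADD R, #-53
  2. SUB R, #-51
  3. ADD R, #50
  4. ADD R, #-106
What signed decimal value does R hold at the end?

103

Start: R = -95 = 10100001.
R = -95 + (-53) = -148; wraps to 108 = 01101100
R = 108 − (-51) = 159; wraps to -97 = 10011111
R = -97 + 50 = -47 = 11010001
R = -47 + (-106) = -153; wraps to 103 = 01100111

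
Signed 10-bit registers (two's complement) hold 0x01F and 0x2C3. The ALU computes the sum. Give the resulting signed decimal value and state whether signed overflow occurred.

0x01F = 0000011111 = 31 (signed)
0x2C3 = 1011000011 = -317 (signed)
  0000011111
+ 1011000011
= 1011100010
Result 1011100010: MSB = 1 → 738 − 1024 = -286.
Addends have opposite signs, so signed overflow cannot occur.

-286; no overflow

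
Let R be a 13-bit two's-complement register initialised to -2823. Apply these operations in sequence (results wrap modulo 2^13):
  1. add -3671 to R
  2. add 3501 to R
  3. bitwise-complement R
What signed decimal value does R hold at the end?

Start: R = -2823 = 1010011111001.
R = -2823 + (-3671) = -6494; wraps to 1698 = 0011010100010
R = 1698 + 3501 = 5199; wraps to -2993 = 1010001001111
R = NOT 1010001001111 = 0101110110000 = 2992

2992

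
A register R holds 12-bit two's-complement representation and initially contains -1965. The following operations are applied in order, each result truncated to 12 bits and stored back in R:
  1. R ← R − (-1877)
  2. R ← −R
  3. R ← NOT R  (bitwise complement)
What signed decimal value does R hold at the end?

Start: R = -1965 = 100001010011.
R = -1965 − (-1877) = -88 = 111110101000
R = −(-88) = 88 = 000001011000
R = NOT 000001011000 = 111110100111 = -89

-89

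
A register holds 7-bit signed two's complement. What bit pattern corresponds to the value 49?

0110001

49 is non-negative, so write it directly in 7 bits: 0110001.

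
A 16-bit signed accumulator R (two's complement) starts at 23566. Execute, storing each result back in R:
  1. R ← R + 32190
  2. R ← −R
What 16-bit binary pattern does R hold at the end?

0010011000110100

Start: R = 23566 = 0101110000001110.
R = 23566 + 32190 = 55756; wraps to -9780 = 1101100111001100
R = −(-9780) = 9780 = 0010011000110100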